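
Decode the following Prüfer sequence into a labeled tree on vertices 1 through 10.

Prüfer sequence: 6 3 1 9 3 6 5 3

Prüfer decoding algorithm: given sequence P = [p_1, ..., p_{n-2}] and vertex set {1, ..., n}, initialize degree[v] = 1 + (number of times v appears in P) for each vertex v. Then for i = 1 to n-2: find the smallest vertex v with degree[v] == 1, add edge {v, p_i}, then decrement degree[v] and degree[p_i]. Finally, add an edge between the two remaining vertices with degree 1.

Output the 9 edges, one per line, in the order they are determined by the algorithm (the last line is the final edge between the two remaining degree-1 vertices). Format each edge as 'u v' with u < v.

Initial degrees: {1:2, 2:1, 3:4, 4:1, 5:2, 6:3, 7:1, 8:1, 9:2, 10:1}
Step 1: smallest deg-1 vertex = 2, p_1 = 6. Add edge {2,6}. Now deg[2]=0, deg[6]=2.
Step 2: smallest deg-1 vertex = 4, p_2 = 3. Add edge {3,4}. Now deg[4]=0, deg[3]=3.
Step 3: smallest deg-1 vertex = 7, p_3 = 1. Add edge {1,7}. Now deg[7]=0, deg[1]=1.
Step 4: smallest deg-1 vertex = 1, p_4 = 9. Add edge {1,9}. Now deg[1]=0, deg[9]=1.
Step 5: smallest deg-1 vertex = 8, p_5 = 3. Add edge {3,8}. Now deg[8]=0, deg[3]=2.
Step 6: smallest deg-1 vertex = 9, p_6 = 6. Add edge {6,9}. Now deg[9]=0, deg[6]=1.
Step 7: smallest deg-1 vertex = 6, p_7 = 5. Add edge {5,6}. Now deg[6]=0, deg[5]=1.
Step 8: smallest deg-1 vertex = 5, p_8 = 3. Add edge {3,5}. Now deg[5]=0, deg[3]=1.
Final: two remaining deg-1 vertices are 3, 10. Add edge {3,10}.

Answer: 2 6
3 4
1 7
1 9
3 8
6 9
5 6
3 5
3 10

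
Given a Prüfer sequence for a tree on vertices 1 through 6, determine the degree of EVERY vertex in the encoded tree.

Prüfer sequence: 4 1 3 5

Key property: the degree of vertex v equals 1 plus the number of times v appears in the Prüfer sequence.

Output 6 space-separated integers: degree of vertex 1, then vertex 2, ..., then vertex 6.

p_1 = 4: count[4] becomes 1
p_2 = 1: count[1] becomes 1
p_3 = 3: count[3] becomes 1
p_4 = 5: count[5] becomes 1
Degrees (1 + count): deg[1]=1+1=2, deg[2]=1+0=1, deg[3]=1+1=2, deg[4]=1+1=2, deg[5]=1+1=2, deg[6]=1+0=1

Answer: 2 1 2 2 2 1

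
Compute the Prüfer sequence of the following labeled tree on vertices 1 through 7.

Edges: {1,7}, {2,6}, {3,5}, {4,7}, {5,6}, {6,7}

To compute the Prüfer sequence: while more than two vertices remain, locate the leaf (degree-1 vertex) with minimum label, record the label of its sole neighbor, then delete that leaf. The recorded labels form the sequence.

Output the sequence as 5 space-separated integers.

Answer: 7 6 5 7 6

Derivation:
Step 1: leaves = {1,2,3,4}. Remove smallest leaf 1, emit neighbor 7.
Step 2: leaves = {2,3,4}. Remove smallest leaf 2, emit neighbor 6.
Step 3: leaves = {3,4}. Remove smallest leaf 3, emit neighbor 5.
Step 4: leaves = {4,5}. Remove smallest leaf 4, emit neighbor 7.
Step 5: leaves = {5,7}. Remove smallest leaf 5, emit neighbor 6.
Done: 2 vertices remain (6, 7). Sequence = [7 6 5 7 6]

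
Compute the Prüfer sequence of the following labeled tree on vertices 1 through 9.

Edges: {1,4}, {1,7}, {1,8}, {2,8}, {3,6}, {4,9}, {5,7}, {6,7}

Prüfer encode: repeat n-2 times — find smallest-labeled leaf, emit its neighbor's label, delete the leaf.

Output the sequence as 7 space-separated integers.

Answer: 8 6 7 7 1 1 4

Derivation:
Step 1: leaves = {2,3,5,9}. Remove smallest leaf 2, emit neighbor 8.
Step 2: leaves = {3,5,8,9}. Remove smallest leaf 3, emit neighbor 6.
Step 3: leaves = {5,6,8,9}. Remove smallest leaf 5, emit neighbor 7.
Step 4: leaves = {6,8,9}. Remove smallest leaf 6, emit neighbor 7.
Step 5: leaves = {7,8,9}. Remove smallest leaf 7, emit neighbor 1.
Step 6: leaves = {8,9}. Remove smallest leaf 8, emit neighbor 1.
Step 7: leaves = {1,9}. Remove smallest leaf 1, emit neighbor 4.
Done: 2 vertices remain (4, 9). Sequence = [8 6 7 7 1 1 4]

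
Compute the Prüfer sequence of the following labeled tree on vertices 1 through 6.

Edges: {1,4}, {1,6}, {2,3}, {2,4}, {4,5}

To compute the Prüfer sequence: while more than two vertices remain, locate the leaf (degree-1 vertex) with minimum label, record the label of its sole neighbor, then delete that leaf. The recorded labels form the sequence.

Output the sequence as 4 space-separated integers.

Answer: 2 4 4 1

Derivation:
Step 1: leaves = {3,5,6}. Remove smallest leaf 3, emit neighbor 2.
Step 2: leaves = {2,5,6}. Remove smallest leaf 2, emit neighbor 4.
Step 3: leaves = {5,6}. Remove smallest leaf 5, emit neighbor 4.
Step 4: leaves = {4,6}. Remove smallest leaf 4, emit neighbor 1.
Done: 2 vertices remain (1, 6). Sequence = [2 4 4 1]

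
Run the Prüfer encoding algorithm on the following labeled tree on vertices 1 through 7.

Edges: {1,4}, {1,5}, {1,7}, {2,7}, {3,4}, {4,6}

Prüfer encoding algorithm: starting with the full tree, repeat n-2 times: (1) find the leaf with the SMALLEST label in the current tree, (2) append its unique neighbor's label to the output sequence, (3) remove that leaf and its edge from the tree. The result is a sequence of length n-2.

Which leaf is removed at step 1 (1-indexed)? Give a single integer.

Answer: 2

Derivation:
Step 1: current leaves = {2,3,5,6}. Remove leaf 2 (neighbor: 7).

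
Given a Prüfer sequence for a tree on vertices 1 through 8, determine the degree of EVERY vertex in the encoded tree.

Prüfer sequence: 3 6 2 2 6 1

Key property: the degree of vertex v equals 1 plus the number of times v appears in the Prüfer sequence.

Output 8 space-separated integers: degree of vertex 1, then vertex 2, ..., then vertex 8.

p_1 = 3: count[3] becomes 1
p_2 = 6: count[6] becomes 1
p_3 = 2: count[2] becomes 1
p_4 = 2: count[2] becomes 2
p_5 = 6: count[6] becomes 2
p_6 = 1: count[1] becomes 1
Degrees (1 + count): deg[1]=1+1=2, deg[2]=1+2=3, deg[3]=1+1=2, deg[4]=1+0=1, deg[5]=1+0=1, deg[6]=1+2=3, deg[7]=1+0=1, deg[8]=1+0=1

Answer: 2 3 2 1 1 3 1 1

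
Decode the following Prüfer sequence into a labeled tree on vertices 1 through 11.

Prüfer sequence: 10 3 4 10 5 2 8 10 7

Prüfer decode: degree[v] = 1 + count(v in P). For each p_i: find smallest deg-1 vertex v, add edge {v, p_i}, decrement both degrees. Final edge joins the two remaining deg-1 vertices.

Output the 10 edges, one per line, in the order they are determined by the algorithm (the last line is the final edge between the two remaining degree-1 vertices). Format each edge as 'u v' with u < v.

Answer: 1 10
3 6
3 4
4 10
5 9
2 5
2 8
8 10
7 10
7 11

Derivation:
Initial degrees: {1:1, 2:2, 3:2, 4:2, 5:2, 6:1, 7:2, 8:2, 9:1, 10:4, 11:1}
Step 1: smallest deg-1 vertex = 1, p_1 = 10. Add edge {1,10}. Now deg[1]=0, deg[10]=3.
Step 2: smallest deg-1 vertex = 6, p_2 = 3. Add edge {3,6}. Now deg[6]=0, deg[3]=1.
Step 3: smallest deg-1 vertex = 3, p_3 = 4. Add edge {3,4}. Now deg[3]=0, deg[4]=1.
Step 4: smallest deg-1 vertex = 4, p_4 = 10. Add edge {4,10}. Now deg[4]=0, deg[10]=2.
Step 5: smallest deg-1 vertex = 9, p_5 = 5. Add edge {5,9}. Now deg[9]=0, deg[5]=1.
Step 6: smallest deg-1 vertex = 5, p_6 = 2. Add edge {2,5}. Now deg[5]=0, deg[2]=1.
Step 7: smallest deg-1 vertex = 2, p_7 = 8. Add edge {2,8}. Now deg[2]=0, deg[8]=1.
Step 8: smallest deg-1 vertex = 8, p_8 = 10. Add edge {8,10}. Now deg[8]=0, deg[10]=1.
Step 9: smallest deg-1 vertex = 10, p_9 = 7. Add edge {7,10}. Now deg[10]=0, deg[7]=1.
Final: two remaining deg-1 vertices are 7, 11. Add edge {7,11}.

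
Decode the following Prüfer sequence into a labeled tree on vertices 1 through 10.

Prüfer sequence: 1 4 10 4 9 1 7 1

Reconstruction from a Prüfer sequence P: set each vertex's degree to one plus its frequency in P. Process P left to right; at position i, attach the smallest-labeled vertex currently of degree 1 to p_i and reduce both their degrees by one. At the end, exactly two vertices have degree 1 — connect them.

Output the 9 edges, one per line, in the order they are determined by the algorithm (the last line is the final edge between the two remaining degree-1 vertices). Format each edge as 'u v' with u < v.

Answer: 1 2
3 4
5 10
4 6
4 9
1 8
7 9
1 7
1 10

Derivation:
Initial degrees: {1:4, 2:1, 3:1, 4:3, 5:1, 6:1, 7:2, 8:1, 9:2, 10:2}
Step 1: smallest deg-1 vertex = 2, p_1 = 1. Add edge {1,2}. Now deg[2]=0, deg[1]=3.
Step 2: smallest deg-1 vertex = 3, p_2 = 4. Add edge {3,4}. Now deg[3]=0, deg[4]=2.
Step 3: smallest deg-1 vertex = 5, p_3 = 10. Add edge {5,10}. Now deg[5]=0, deg[10]=1.
Step 4: smallest deg-1 vertex = 6, p_4 = 4. Add edge {4,6}. Now deg[6]=0, deg[4]=1.
Step 5: smallest deg-1 vertex = 4, p_5 = 9. Add edge {4,9}. Now deg[4]=0, deg[9]=1.
Step 6: smallest deg-1 vertex = 8, p_6 = 1. Add edge {1,8}. Now deg[8]=0, deg[1]=2.
Step 7: smallest deg-1 vertex = 9, p_7 = 7. Add edge {7,9}. Now deg[9]=0, deg[7]=1.
Step 8: smallest deg-1 vertex = 7, p_8 = 1. Add edge {1,7}. Now deg[7]=0, deg[1]=1.
Final: two remaining deg-1 vertices are 1, 10. Add edge {1,10}.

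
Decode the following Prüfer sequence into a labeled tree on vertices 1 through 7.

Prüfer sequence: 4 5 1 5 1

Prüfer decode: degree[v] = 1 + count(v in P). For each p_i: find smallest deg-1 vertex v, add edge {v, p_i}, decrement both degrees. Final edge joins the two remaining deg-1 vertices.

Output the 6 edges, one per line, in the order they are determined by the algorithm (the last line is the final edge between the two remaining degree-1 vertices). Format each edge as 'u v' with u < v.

Answer: 2 4
3 5
1 4
5 6
1 5
1 7

Derivation:
Initial degrees: {1:3, 2:1, 3:1, 4:2, 5:3, 6:1, 7:1}
Step 1: smallest deg-1 vertex = 2, p_1 = 4. Add edge {2,4}. Now deg[2]=0, deg[4]=1.
Step 2: smallest deg-1 vertex = 3, p_2 = 5. Add edge {3,5}. Now deg[3]=0, deg[5]=2.
Step 3: smallest deg-1 vertex = 4, p_3 = 1. Add edge {1,4}. Now deg[4]=0, deg[1]=2.
Step 4: smallest deg-1 vertex = 6, p_4 = 5. Add edge {5,6}. Now deg[6]=0, deg[5]=1.
Step 5: smallest deg-1 vertex = 5, p_5 = 1. Add edge {1,5}. Now deg[5]=0, deg[1]=1.
Final: two remaining deg-1 vertices are 1, 7. Add edge {1,7}.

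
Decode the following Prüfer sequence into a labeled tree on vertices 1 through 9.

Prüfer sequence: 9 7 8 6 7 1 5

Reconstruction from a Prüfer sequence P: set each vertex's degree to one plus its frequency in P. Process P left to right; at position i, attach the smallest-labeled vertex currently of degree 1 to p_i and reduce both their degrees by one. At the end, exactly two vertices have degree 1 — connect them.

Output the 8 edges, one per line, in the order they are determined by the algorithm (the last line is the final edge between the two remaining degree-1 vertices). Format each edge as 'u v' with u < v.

Answer: 2 9
3 7
4 8
6 8
6 7
1 7
1 5
5 9

Derivation:
Initial degrees: {1:2, 2:1, 3:1, 4:1, 5:2, 6:2, 7:3, 8:2, 9:2}
Step 1: smallest deg-1 vertex = 2, p_1 = 9. Add edge {2,9}. Now deg[2]=0, deg[9]=1.
Step 2: smallest deg-1 vertex = 3, p_2 = 7. Add edge {3,7}. Now deg[3]=0, deg[7]=2.
Step 3: smallest deg-1 vertex = 4, p_3 = 8. Add edge {4,8}. Now deg[4]=0, deg[8]=1.
Step 4: smallest deg-1 vertex = 8, p_4 = 6. Add edge {6,8}. Now deg[8]=0, deg[6]=1.
Step 5: smallest deg-1 vertex = 6, p_5 = 7. Add edge {6,7}. Now deg[6]=0, deg[7]=1.
Step 6: smallest deg-1 vertex = 7, p_6 = 1. Add edge {1,7}. Now deg[7]=0, deg[1]=1.
Step 7: smallest deg-1 vertex = 1, p_7 = 5. Add edge {1,5}. Now deg[1]=0, deg[5]=1.
Final: two remaining deg-1 vertices are 5, 9. Add edge {5,9}.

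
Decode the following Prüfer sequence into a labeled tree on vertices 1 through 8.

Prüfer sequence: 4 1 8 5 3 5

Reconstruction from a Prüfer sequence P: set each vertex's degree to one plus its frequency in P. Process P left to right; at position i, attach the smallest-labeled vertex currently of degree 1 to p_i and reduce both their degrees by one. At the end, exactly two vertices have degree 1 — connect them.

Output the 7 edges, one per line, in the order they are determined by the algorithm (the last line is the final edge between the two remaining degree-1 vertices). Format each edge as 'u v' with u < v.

Answer: 2 4
1 4
1 8
5 6
3 7
3 5
5 8

Derivation:
Initial degrees: {1:2, 2:1, 3:2, 4:2, 5:3, 6:1, 7:1, 8:2}
Step 1: smallest deg-1 vertex = 2, p_1 = 4. Add edge {2,4}. Now deg[2]=0, deg[4]=1.
Step 2: smallest deg-1 vertex = 4, p_2 = 1. Add edge {1,4}. Now deg[4]=0, deg[1]=1.
Step 3: smallest deg-1 vertex = 1, p_3 = 8. Add edge {1,8}. Now deg[1]=0, deg[8]=1.
Step 4: smallest deg-1 vertex = 6, p_4 = 5. Add edge {5,6}. Now deg[6]=0, deg[5]=2.
Step 5: smallest deg-1 vertex = 7, p_5 = 3. Add edge {3,7}. Now deg[7]=0, deg[3]=1.
Step 6: smallest deg-1 vertex = 3, p_6 = 5. Add edge {3,5}. Now deg[3]=0, deg[5]=1.
Final: two remaining deg-1 vertices are 5, 8. Add edge {5,8}.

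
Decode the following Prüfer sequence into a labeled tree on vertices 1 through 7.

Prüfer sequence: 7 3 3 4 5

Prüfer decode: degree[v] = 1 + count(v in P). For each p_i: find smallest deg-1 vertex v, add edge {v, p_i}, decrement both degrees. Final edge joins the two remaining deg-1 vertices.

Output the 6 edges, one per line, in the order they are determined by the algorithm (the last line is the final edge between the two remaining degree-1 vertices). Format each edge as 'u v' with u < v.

Initial degrees: {1:1, 2:1, 3:3, 4:2, 5:2, 6:1, 7:2}
Step 1: smallest deg-1 vertex = 1, p_1 = 7. Add edge {1,7}. Now deg[1]=0, deg[7]=1.
Step 2: smallest deg-1 vertex = 2, p_2 = 3. Add edge {2,3}. Now deg[2]=0, deg[3]=2.
Step 3: smallest deg-1 vertex = 6, p_3 = 3. Add edge {3,6}. Now deg[6]=0, deg[3]=1.
Step 4: smallest deg-1 vertex = 3, p_4 = 4. Add edge {3,4}. Now deg[3]=0, deg[4]=1.
Step 5: smallest deg-1 vertex = 4, p_5 = 5. Add edge {4,5}. Now deg[4]=0, deg[5]=1.
Final: two remaining deg-1 vertices are 5, 7. Add edge {5,7}.

Answer: 1 7
2 3
3 6
3 4
4 5
5 7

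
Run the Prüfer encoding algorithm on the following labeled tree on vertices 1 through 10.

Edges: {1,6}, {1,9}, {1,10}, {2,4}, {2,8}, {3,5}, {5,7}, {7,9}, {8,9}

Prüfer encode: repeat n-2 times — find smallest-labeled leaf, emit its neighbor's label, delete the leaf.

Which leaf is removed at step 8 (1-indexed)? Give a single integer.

Step 1: current leaves = {3,4,6,10}. Remove leaf 3 (neighbor: 5).
Step 2: current leaves = {4,5,6,10}. Remove leaf 4 (neighbor: 2).
Step 3: current leaves = {2,5,6,10}. Remove leaf 2 (neighbor: 8).
Step 4: current leaves = {5,6,8,10}. Remove leaf 5 (neighbor: 7).
Step 5: current leaves = {6,7,8,10}. Remove leaf 6 (neighbor: 1).
Step 6: current leaves = {7,8,10}. Remove leaf 7 (neighbor: 9).
Step 7: current leaves = {8,10}. Remove leaf 8 (neighbor: 9).
Step 8: current leaves = {9,10}. Remove leaf 9 (neighbor: 1).

Answer: 9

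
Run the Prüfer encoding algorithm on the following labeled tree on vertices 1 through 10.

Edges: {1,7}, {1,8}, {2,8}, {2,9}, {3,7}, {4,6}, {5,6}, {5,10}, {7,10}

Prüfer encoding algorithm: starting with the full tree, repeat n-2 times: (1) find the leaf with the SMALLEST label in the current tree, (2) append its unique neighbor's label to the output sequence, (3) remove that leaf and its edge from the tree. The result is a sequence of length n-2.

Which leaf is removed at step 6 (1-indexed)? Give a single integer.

Step 1: current leaves = {3,4,9}. Remove leaf 3 (neighbor: 7).
Step 2: current leaves = {4,9}. Remove leaf 4 (neighbor: 6).
Step 3: current leaves = {6,9}. Remove leaf 6 (neighbor: 5).
Step 4: current leaves = {5,9}. Remove leaf 5 (neighbor: 10).
Step 5: current leaves = {9,10}. Remove leaf 9 (neighbor: 2).
Step 6: current leaves = {2,10}. Remove leaf 2 (neighbor: 8).

Answer: 2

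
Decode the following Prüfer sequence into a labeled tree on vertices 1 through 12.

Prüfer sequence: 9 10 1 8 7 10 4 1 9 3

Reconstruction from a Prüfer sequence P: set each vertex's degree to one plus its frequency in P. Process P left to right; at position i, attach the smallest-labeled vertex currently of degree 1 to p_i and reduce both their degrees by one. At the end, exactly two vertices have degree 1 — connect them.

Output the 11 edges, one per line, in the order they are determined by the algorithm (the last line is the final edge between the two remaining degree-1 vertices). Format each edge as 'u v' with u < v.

Initial degrees: {1:3, 2:1, 3:2, 4:2, 5:1, 6:1, 7:2, 8:2, 9:3, 10:3, 11:1, 12:1}
Step 1: smallest deg-1 vertex = 2, p_1 = 9. Add edge {2,9}. Now deg[2]=0, deg[9]=2.
Step 2: smallest deg-1 vertex = 5, p_2 = 10. Add edge {5,10}. Now deg[5]=0, deg[10]=2.
Step 3: smallest deg-1 vertex = 6, p_3 = 1. Add edge {1,6}. Now deg[6]=0, deg[1]=2.
Step 4: smallest deg-1 vertex = 11, p_4 = 8. Add edge {8,11}. Now deg[11]=0, deg[8]=1.
Step 5: smallest deg-1 vertex = 8, p_5 = 7. Add edge {7,8}. Now deg[8]=0, deg[7]=1.
Step 6: smallest deg-1 vertex = 7, p_6 = 10. Add edge {7,10}. Now deg[7]=0, deg[10]=1.
Step 7: smallest deg-1 vertex = 10, p_7 = 4. Add edge {4,10}. Now deg[10]=0, deg[4]=1.
Step 8: smallest deg-1 vertex = 4, p_8 = 1. Add edge {1,4}. Now deg[4]=0, deg[1]=1.
Step 9: smallest deg-1 vertex = 1, p_9 = 9. Add edge {1,9}. Now deg[1]=0, deg[9]=1.
Step 10: smallest deg-1 vertex = 9, p_10 = 3. Add edge {3,9}. Now deg[9]=0, deg[3]=1.
Final: two remaining deg-1 vertices are 3, 12. Add edge {3,12}.

Answer: 2 9
5 10
1 6
8 11
7 8
7 10
4 10
1 4
1 9
3 9
3 12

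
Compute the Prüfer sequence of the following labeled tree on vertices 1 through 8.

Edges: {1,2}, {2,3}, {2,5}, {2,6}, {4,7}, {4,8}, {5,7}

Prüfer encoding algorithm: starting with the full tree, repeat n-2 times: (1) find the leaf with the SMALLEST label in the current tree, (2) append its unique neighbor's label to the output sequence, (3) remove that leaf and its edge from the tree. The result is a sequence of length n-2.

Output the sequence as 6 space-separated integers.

Step 1: leaves = {1,3,6,8}. Remove smallest leaf 1, emit neighbor 2.
Step 2: leaves = {3,6,8}. Remove smallest leaf 3, emit neighbor 2.
Step 3: leaves = {6,8}. Remove smallest leaf 6, emit neighbor 2.
Step 4: leaves = {2,8}. Remove smallest leaf 2, emit neighbor 5.
Step 5: leaves = {5,8}. Remove smallest leaf 5, emit neighbor 7.
Step 6: leaves = {7,8}. Remove smallest leaf 7, emit neighbor 4.
Done: 2 vertices remain (4, 8). Sequence = [2 2 2 5 7 4]

Answer: 2 2 2 5 7 4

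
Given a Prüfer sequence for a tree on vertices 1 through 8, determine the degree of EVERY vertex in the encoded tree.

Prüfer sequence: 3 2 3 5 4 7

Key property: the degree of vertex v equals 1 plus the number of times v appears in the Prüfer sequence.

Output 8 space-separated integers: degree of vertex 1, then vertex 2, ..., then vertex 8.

Answer: 1 2 3 2 2 1 2 1

Derivation:
p_1 = 3: count[3] becomes 1
p_2 = 2: count[2] becomes 1
p_3 = 3: count[3] becomes 2
p_4 = 5: count[5] becomes 1
p_5 = 4: count[4] becomes 1
p_6 = 7: count[7] becomes 1
Degrees (1 + count): deg[1]=1+0=1, deg[2]=1+1=2, deg[3]=1+2=3, deg[4]=1+1=2, deg[5]=1+1=2, deg[6]=1+0=1, deg[7]=1+1=2, deg[8]=1+0=1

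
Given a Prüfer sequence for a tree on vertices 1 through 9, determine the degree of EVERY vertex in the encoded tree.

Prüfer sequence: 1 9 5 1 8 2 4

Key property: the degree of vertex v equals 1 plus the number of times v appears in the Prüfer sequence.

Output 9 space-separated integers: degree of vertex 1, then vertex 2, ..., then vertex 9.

Answer: 3 2 1 2 2 1 1 2 2

Derivation:
p_1 = 1: count[1] becomes 1
p_2 = 9: count[9] becomes 1
p_3 = 5: count[5] becomes 1
p_4 = 1: count[1] becomes 2
p_5 = 8: count[8] becomes 1
p_6 = 2: count[2] becomes 1
p_7 = 4: count[4] becomes 1
Degrees (1 + count): deg[1]=1+2=3, deg[2]=1+1=2, deg[3]=1+0=1, deg[4]=1+1=2, deg[5]=1+1=2, deg[6]=1+0=1, deg[7]=1+0=1, deg[8]=1+1=2, deg[9]=1+1=2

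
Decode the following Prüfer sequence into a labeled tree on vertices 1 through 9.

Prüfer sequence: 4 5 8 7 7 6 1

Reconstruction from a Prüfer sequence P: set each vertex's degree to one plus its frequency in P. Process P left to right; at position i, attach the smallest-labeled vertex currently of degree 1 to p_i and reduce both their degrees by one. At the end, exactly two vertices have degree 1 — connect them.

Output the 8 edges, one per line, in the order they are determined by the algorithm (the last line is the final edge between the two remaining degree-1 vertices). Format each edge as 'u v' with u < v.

Answer: 2 4
3 5
4 8
5 7
7 8
6 7
1 6
1 9

Derivation:
Initial degrees: {1:2, 2:1, 3:1, 4:2, 5:2, 6:2, 7:3, 8:2, 9:1}
Step 1: smallest deg-1 vertex = 2, p_1 = 4. Add edge {2,4}. Now deg[2]=0, deg[4]=1.
Step 2: smallest deg-1 vertex = 3, p_2 = 5. Add edge {3,5}. Now deg[3]=0, deg[5]=1.
Step 3: smallest deg-1 vertex = 4, p_3 = 8. Add edge {4,8}. Now deg[4]=0, deg[8]=1.
Step 4: smallest deg-1 vertex = 5, p_4 = 7. Add edge {5,7}. Now deg[5]=0, deg[7]=2.
Step 5: smallest deg-1 vertex = 8, p_5 = 7. Add edge {7,8}. Now deg[8]=0, deg[7]=1.
Step 6: smallest deg-1 vertex = 7, p_6 = 6. Add edge {6,7}. Now deg[7]=0, deg[6]=1.
Step 7: smallest deg-1 vertex = 6, p_7 = 1. Add edge {1,6}. Now deg[6]=0, deg[1]=1.
Final: two remaining deg-1 vertices are 1, 9. Add edge {1,9}.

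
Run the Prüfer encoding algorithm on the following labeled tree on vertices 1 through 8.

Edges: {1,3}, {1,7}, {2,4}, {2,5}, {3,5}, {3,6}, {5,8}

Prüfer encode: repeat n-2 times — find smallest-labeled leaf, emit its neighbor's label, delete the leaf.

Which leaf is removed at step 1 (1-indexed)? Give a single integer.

Answer: 4

Derivation:
Step 1: current leaves = {4,6,7,8}. Remove leaf 4 (neighbor: 2).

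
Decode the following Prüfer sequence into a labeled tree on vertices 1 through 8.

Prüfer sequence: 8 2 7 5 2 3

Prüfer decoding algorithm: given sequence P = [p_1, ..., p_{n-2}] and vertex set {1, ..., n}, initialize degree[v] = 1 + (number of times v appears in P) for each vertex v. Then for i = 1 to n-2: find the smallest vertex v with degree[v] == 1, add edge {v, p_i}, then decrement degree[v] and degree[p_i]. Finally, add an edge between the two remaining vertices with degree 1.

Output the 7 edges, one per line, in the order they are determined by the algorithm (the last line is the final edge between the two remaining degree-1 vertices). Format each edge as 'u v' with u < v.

Initial degrees: {1:1, 2:3, 3:2, 4:1, 5:2, 6:1, 7:2, 8:2}
Step 1: smallest deg-1 vertex = 1, p_1 = 8. Add edge {1,8}. Now deg[1]=0, deg[8]=1.
Step 2: smallest deg-1 vertex = 4, p_2 = 2. Add edge {2,4}. Now deg[4]=0, deg[2]=2.
Step 3: smallest deg-1 vertex = 6, p_3 = 7. Add edge {6,7}. Now deg[6]=0, deg[7]=1.
Step 4: smallest deg-1 vertex = 7, p_4 = 5. Add edge {5,7}. Now deg[7]=0, deg[5]=1.
Step 5: smallest deg-1 vertex = 5, p_5 = 2. Add edge {2,5}. Now deg[5]=0, deg[2]=1.
Step 6: smallest deg-1 vertex = 2, p_6 = 3. Add edge {2,3}. Now deg[2]=0, deg[3]=1.
Final: two remaining deg-1 vertices are 3, 8. Add edge {3,8}.

Answer: 1 8
2 4
6 7
5 7
2 5
2 3
3 8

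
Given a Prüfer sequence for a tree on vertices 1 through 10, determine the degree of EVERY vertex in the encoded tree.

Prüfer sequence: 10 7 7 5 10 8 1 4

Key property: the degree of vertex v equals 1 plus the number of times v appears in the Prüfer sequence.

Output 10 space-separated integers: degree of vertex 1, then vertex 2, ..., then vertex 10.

Answer: 2 1 1 2 2 1 3 2 1 3

Derivation:
p_1 = 10: count[10] becomes 1
p_2 = 7: count[7] becomes 1
p_3 = 7: count[7] becomes 2
p_4 = 5: count[5] becomes 1
p_5 = 10: count[10] becomes 2
p_6 = 8: count[8] becomes 1
p_7 = 1: count[1] becomes 1
p_8 = 4: count[4] becomes 1
Degrees (1 + count): deg[1]=1+1=2, deg[2]=1+0=1, deg[3]=1+0=1, deg[4]=1+1=2, deg[5]=1+1=2, deg[6]=1+0=1, deg[7]=1+2=3, deg[8]=1+1=2, deg[9]=1+0=1, deg[10]=1+2=3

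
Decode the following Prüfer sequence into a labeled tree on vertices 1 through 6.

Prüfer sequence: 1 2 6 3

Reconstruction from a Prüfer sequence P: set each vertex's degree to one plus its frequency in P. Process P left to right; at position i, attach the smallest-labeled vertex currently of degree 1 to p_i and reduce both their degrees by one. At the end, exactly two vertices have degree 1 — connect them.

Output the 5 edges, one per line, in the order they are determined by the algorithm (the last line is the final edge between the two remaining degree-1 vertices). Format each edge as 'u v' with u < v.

Answer: 1 4
1 2
2 6
3 5
3 6

Derivation:
Initial degrees: {1:2, 2:2, 3:2, 4:1, 5:1, 6:2}
Step 1: smallest deg-1 vertex = 4, p_1 = 1. Add edge {1,4}. Now deg[4]=0, deg[1]=1.
Step 2: smallest deg-1 vertex = 1, p_2 = 2. Add edge {1,2}. Now deg[1]=0, deg[2]=1.
Step 3: smallest deg-1 vertex = 2, p_3 = 6. Add edge {2,6}. Now deg[2]=0, deg[6]=1.
Step 4: smallest deg-1 vertex = 5, p_4 = 3. Add edge {3,5}. Now deg[5]=0, deg[3]=1.
Final: two remaining deg-1 vertices are 3, 6. Add edge {3,6}.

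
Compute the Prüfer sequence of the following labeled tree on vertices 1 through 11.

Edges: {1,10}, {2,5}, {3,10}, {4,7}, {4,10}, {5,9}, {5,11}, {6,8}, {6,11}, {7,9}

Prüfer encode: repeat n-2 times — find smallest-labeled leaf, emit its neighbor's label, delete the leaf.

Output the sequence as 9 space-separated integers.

Step 1: leaves = {1,2,3,8}. Remove smallest leaf 1, emit neighbor 10.
Step 2: leaves = {2,3,8}. Remove smallest leaf 2, emit neighbor 5.
Step 3: leaves = {3,8}. Remove smallest leaf 3, emit neighbor 10.
Step 4: leaves = {8,10}. Remove smallest leaf 8, emit neighbor 6.
Step 5: leaves = {6,10}. Remove smallest leaf 6, emit neighbor 11.
Step 6: leaves = {10,11}. Remove smallest leaf 10, emit neighbor 4.
Step 7: leaves = {4,11}. Remove smallest leaf 4, emit neighbor 7.
Step 8: leaves = {7,11}. Remove smallest leaf 7, emit neighbor 9.
Step 9: leaves = {9,11}. Remove smallest leaf 9, emit neighbor 5.
Done: 2 vertices remain (5, 11). Sequence = [10 5 10 6 11 4 7 9 5]

Answer: 10 5 10 6 11 4 7 9 5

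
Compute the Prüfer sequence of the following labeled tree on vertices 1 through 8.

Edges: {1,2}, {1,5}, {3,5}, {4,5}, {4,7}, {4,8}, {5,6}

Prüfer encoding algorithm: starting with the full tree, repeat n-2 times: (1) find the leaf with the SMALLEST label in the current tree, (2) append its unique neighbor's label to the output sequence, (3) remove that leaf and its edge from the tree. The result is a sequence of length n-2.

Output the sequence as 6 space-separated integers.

Answer: 1 5 5 5 4 4

Derivation:
Step 1: leaves = {2,3,6,7,8}. Remove smallest leaf 2, emit neighbor 1.
Step 2: leaves = {1,3,6,7,8}. Remove smallest leaf 1, emit neighbor 5.
Step 3: leaves = {3,6,7,8}. Remove smallest leaf 3, emit neighbor 5.
Step 4: leaves = {6,7,8}. Remove smallest leaf 6, emit neighbor 5.
Step 5: leaves = {5,7,8}. Remove smallest leaf 5, emit neighbor 4.
Step 6: leaves = {7,8}. Remove smallest leaf 7, emit neighbor 4.
Done: 2 vertices remain (4, 8). Sequence = [1 5 5 5 4 4]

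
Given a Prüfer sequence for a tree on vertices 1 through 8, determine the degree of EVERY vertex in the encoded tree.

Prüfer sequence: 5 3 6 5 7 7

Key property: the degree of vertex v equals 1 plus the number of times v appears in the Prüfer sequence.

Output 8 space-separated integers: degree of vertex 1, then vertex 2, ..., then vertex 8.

p_1 = 5: count[5] becomes 1
p_2 = 3: count[3] becomes 1
p_3 = 6: count[6] becomes 1
p_4 = 5: count[5] becomes 2
p_5 = 7: count[7] becomes 1
p_6 = 7: count[7] becomes 2
Degrees (1 + count): deg[1]=1+0=1, deg[2]=1+0=1, deg[3]=1+1=2, deg[4]=1+0=1, deg[5]=1+2=3, deg[6]=1+1=2, deg[7]=1+2=3, deg[8]=1+0=1

Answer: 1 1 2 1 3 2 3 1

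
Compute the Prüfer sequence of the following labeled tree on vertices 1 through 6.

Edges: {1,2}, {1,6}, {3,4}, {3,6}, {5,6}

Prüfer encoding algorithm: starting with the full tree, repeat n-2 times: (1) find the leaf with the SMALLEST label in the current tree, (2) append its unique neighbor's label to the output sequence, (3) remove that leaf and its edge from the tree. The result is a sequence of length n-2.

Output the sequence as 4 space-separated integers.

Answer: 1 6 3 6

Derivation:
Step 1: leaves = {2,4,5}. Remove smallest leaf 2, emit neighbor 1.
Step 2: leaves = {1,4,5}. Remove smallest leaf 1, emit neighbor 6.
Step 3: leaves = {4,5}. Remove smallest leaf 4, emit neighbor 3.
Step 4: leaves = {3,5}. Remove smallest leaf 3, emit neighbor 6.
Done: 2 vertices remain (5, 6). Sequence = [1 6 3 6]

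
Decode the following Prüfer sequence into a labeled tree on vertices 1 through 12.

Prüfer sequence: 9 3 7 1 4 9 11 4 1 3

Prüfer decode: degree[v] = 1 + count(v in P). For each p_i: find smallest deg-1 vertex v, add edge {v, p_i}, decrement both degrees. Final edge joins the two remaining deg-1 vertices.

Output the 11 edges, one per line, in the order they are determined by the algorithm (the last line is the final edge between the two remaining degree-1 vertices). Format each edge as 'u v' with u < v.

Answer: 2 9
3 5
6 7
1 7
4 8
9 10
9 11
4 11
1 4
1 3
3 12

Derivation:
Initial degrees: {1:3, 2:1, 3:3, 4:3, 5:1, 6:1, 7:2, 8:1, 9:3, 10:1, 11:2, 12:1}
Step 1: smallest deg-1 vertex = 2, p_1 = 9. Add edge {2,9}. Now deg[2]=0, deg[9]=2.
Step 2: smallest deg-1 vertex = 5, p_2 = 3. Add edge {3,5}. Now deg[5]=0, deg[3]=2.
Step 3: smallest deg-1 vertex = 6, p_3 = 7. Add edge {6,7}. Now deg[6]=0, deg[7]=1.
Step 4: smallest deg-1 vertex = 7, p_4 = 1. Add edge {1,7}. Now deg[7]=0, deg[1]=2.
Step 5: smallest deg-1 vertex = 8, p_5 = 4. Add edge {4,8}. Now deg[8]=0, deg[4]=2.
Step 6: smallest deg-1 vertex = 10, p_6 = 9. Add edge {9,10}. Now deg[10]=0, deg[9]=1.
Step 7: smallest deg-1 vertex = 9, p_7 = 11. Add edge {9,11}. Now deg[9]=0, deg[11]=1.
Step 8: smallest deg-1 vertex = 11, p_8 = 4. Add edge {4,11}. Now deg[11]=0, deg[4]=1.
Step 9: smallest deg-1 vertex = 4, p_9 = 1. Add edge {1,4}. Now deg[4]=0, deg[1]=1.
Step 10: smallest deg-1 vertex = 1, p_10 = 3. Add edge {1,3}. Now deg[1]=0, deg[3]=1.
Final: two remaining deg-1 vertices are 3, 12. Add edge {3,12}.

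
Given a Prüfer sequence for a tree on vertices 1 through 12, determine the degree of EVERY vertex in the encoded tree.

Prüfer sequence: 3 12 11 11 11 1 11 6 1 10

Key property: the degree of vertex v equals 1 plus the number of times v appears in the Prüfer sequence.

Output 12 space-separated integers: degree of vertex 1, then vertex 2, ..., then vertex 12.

Answer: 3 1 2 1 1 2 1 1 1 2 5 2

Derivation:
p_1 = 3: count[3] becomes 1
p_2 = 12: count[12] becomes 1
p_3 = 11: count[11] becomes 1
p_4 = 11: count[11] becomes 2
p_5 = 11: count[11] becomes 3
p_6 = 1: count[1] becomes 1
p_7 = 11: count[11] becomes 4
p_8 = 6: count[6] becomes 1
p_9 = 1: count[1] becomes 2
p_10 = 10: count[10] becomes 1
Degrees (1 + count): deg[1]=1+2=3, deg[2]=1+0=1, deg[3]=1+1=2, deg[4]=1+0=1, deg[5]=1+0=1, deg[6]=1+1=2, deg[7]=1+0=1, deg[8]=1+0=1, deg[9]=1+0=1, deg[10]=1+1=2, deg[11]=1+4=5, deg[12]=1+1=2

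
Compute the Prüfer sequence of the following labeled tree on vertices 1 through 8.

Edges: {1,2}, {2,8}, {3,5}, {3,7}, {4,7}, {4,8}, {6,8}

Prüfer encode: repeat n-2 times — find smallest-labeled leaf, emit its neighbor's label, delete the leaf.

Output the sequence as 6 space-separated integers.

Step 1: leaves = {1,5,6}. Remove smallest leaf 1, emit neighbor 2.
Step 2: leaves = {2,5,6}. Remove smallest leaf 2, emit neighbor 8.
Step 3: leaves = {5,6}. Remove smallest leaf 5, emit neighbor 3.
Step 4: leaves = {3,6}. Remove smallest leaf 3, emit neighbor 7.
Step 5: leaves = {6,7}. Remove smallest leaf 6, emit neighbor 8.
Step 6: leaves = {7,8}. Remove smallest leaf 7, emit neighbor 4.
Done: 2 vertices remain (4, 8). Sequence = [2 8 3 7 8 4]

Answer: 2 8 3 7 8 4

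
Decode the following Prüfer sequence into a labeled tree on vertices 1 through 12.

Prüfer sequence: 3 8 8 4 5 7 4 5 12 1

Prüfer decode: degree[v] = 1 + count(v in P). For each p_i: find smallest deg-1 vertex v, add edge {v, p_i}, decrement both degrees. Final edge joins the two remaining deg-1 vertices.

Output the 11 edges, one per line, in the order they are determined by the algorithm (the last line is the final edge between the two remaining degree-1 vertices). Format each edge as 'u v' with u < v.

Answer: 2 3
3 8
6 8
4 8
5 9
7 10
4 7
4 5
5 12
1 11
1 12

Derivation:
Initial degrees: {1:2, 2:1, 3:2, 4:3, 5:3, 6:1, 7:2, 8:3, 9:1, 10:1, 11:1, 12:2}
Step 1: smallest deg-1 vertex = 2, p_1 = 3. Add edge {2,3}. Now deg[2]=0, deg[3]=1.
Step 2: smallest deg-1 vertex = 3, p_2 = 8. Add edge {3,8}. Now deg[3]=0, deg[8]=2.
Step 3: smallest deg-1 vertex = 6, p_3 = 8. Add edge {6,8}. Now deg[6]=0, deg[8]=1.
Step 4: smallest deg-1 vertex = 8, p_4 = 4. Add edge {4,8}. Now deg[8]=0, deg[4]=2.
Step 5: smallest deg-1 vertex = 9, p_5 = 5. Add edge {5,9}. Now deg[9]=0, deg[5]=2.
Step 6: smallest deg-1 vertex = 10, p_6 = 7. Add edge {7,10}. Now deg[10]=0, deg[7]=1.
Step 7: smallest deg-1 vertex = 7, p_7 = 4. Add edge {4,7}. Now deg[7]=0, deg[4]=1.
Step 8: smallest deg-1 vertex = 4, p_8 = 5. Add edge {4,5}. Now deg[4]=0, deg[5]=1.
Step 9: smallest deg-1 vertex = 5, p_9 = 12. Add edge {5,12}. Now deg[5]=0, deg[12]=1.
Step 10: smallest deg-1 vertex = 11, p_10 = 1. Add edge {1,11}. Now deg[11]=0, deg[1]=1.
Final: two remaining deg-1 vertices are 1, 12. Add edge {1,12}.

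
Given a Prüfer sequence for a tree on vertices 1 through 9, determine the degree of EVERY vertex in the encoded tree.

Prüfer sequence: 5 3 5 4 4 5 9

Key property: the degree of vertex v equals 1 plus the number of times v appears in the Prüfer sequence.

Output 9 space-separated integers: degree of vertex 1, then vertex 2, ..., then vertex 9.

p_1 = 5: count[5] becomes 1
p_2 = 3: count[3] becomes 1
p_3 = 5: count[5] becomes 2
p_4 = 4: count[4] becomes 1
p_5 = 4: count[4] becomes 2
p_6 = 5: count[5] becomes 3
p_7 = 9: count[9] becomes 1
Degrees (1 + count): deg[1]=1+0=1, deg[2]=1+0=1, deg[3]=1+1=2, deg[4]=1+2=3, deg[5]=1+3=4, deg[6]=1+0=1, deg[7]=1+0=1, deg[8]=1+0=1, deg[9]=1+1=2

Answer: 1 1 2 3 4 1 1 1 2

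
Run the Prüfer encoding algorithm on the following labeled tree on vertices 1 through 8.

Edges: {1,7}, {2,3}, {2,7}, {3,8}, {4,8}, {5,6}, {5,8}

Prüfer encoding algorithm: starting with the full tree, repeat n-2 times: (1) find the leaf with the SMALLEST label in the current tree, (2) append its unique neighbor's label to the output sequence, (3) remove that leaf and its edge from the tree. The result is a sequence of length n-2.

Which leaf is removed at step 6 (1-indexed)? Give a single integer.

Step 1: current leaves = {1,4,6}. Remove leaf 1 (neighbor: 7).
Step 2: current leaves = {4,6,7}. Remove leaf 4 (neighbor: 8).
Step 3: current leaves = {6,7}. Remove leaf 6 (neighbor: 5).
Step 4: current leaves = {5,7}. Remove leaf 5 (neighbor: 8).
Step 5: current leaves = {7,8}. Remove leaf 7 (neighbor: 2).
Step 6: current leaves = {2,8}. Remove leaf 2 (neighbor: 3).

Answer: 2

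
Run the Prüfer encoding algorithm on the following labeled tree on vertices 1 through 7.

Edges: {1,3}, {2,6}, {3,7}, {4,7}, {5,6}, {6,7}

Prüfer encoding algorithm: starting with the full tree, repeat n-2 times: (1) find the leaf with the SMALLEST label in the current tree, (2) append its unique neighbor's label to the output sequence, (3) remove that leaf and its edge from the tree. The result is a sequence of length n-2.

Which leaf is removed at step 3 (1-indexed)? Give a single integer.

Step 1: current leaves = {1,2,4,5}. Remove leaf 1 (neighbor: 3).
Step 2: current leaves = {2,3,4,5}. Remove leaf 2 (neighbor: 6).
Step 3: current leaves = {3,4,5}. Remove leaf 3 (neighbor: 7).

Answer: 3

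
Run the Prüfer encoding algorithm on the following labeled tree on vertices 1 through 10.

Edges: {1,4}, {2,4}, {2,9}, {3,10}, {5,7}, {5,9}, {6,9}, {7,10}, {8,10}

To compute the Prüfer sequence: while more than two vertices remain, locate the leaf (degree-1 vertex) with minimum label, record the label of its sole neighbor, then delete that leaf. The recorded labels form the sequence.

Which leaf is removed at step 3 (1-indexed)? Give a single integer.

Step 1: current leaves = {1,3,6,8}. Remove leaf 1 (neighbor: 4).
Step 2: current leaves = {3,4,6,8}. Remove leaf 3 (neighbor: 10).
Step 3: current leaves = {4,6,8}. Remove leaf 4 (neighbor: 2).

Answer: 4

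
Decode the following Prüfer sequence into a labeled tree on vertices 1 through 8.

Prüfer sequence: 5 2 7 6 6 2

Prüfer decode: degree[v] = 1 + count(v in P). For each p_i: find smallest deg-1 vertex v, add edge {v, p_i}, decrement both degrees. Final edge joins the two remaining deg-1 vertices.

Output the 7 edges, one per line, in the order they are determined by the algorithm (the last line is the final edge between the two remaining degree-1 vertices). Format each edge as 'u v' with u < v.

Initial degrees: {1:1, 2:3, 3:1, 4:1, 5:2, 6:3, 7:2, 8:1}
Step 1: smallest deg-1 vertex = 1, p_1 = 5. Add edge {1,5}. Now deg[1]=0, deg[5]=1.
Step 2: smallest deg-1 vertex = 3, p_2 = 2. Add edge {2,3}. Now deg[3]=0, deg[2]=2.
Step 3: smallest deg-1 vertex = 4, p_3 = 7. Add edge {4,7}. Now deg[4]=0, deg[7]=1.
Step 4: smallest deg-1 vertex = 5, p_4 = 6. Add edge {5,6}. Now deg[5]=0, deg[6]=2.
Step 5: smallest deg-1 vertex = 7, p_5 = 6. Add edge {6,7}. Now deg[7]=0, deg[6]=1.
Step 6: smallest deg-1 vertex = 6, p_6 = 2. Add edge {2,6}. Now deg[6]=0, deg[2]=1.
Final: two remaining deg-1 vertices are 2, 8. Add edge {2,8}.

Answer: 1 5
2 3
4 7
5 6
6 7
2 6
2 8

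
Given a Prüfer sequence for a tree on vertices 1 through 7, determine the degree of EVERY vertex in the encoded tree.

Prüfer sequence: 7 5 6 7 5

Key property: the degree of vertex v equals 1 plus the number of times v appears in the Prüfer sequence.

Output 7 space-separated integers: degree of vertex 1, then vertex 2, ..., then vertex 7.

p_1 = 7: count[7] becomes 1
p_2 = 5: count[5] becomes 1
p_3 = 6: count[6] becomes 1
p_4 = 7: count[7] becomes 2
p_5 = 5: count[5] becomes 2
Degrees (1 + count): deg[1]=1+0=1, deg[2]=1+0=1, deg[3]=1+0=1, deg[4]=1+0=1, deg[5]=1+2=3, deg[6]=1+1=2, deg[7]=1+2=3

Answer: 1 1 1 1 3 2 3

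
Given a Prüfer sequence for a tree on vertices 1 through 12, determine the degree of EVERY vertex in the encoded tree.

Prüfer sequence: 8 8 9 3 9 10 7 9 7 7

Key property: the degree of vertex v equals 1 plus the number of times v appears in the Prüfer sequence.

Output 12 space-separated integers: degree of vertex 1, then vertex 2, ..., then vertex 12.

p_1 = 8: count[8] becomes 1
p_2 = 8: count[8] becomes 2
p_3 = 9: count[9] becomes 1
p_4 = 3: count[3] becomes 1
p_5 = 9: count[9] becomes 2
p_6 = 10: count[10] becomes 1
p_7 = 7: count[7] becomes 1
p_8 = 9: count[9] becomes 3
p_9 = 7: count[7] becomes 2
p_10 = 7: count[7] becomes 3
Degrees (1 + count): deg[1]=1+0=1, deg[2]=1+0=1, deg[3]=1+1=2, deg[4]=1+0=1, deg[5]=1+0=1, deg[6]=1+0=1, deg[7]=1+3=4, deg[8]=1+2=3, deg[9]=1+3=4, deg[10]=1+1=2, deg[11]=1+0=1, deg[12]=1+0=1

Answer: 1 1 2 1 1 1 4 3 4 2 1 1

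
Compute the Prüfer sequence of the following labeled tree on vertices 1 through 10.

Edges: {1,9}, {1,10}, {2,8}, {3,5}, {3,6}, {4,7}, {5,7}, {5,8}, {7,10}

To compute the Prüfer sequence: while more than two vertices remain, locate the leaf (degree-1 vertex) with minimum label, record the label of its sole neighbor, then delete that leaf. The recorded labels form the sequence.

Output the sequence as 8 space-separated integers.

Answer: 8 7 3 5 5 7 10 1

Derivation:
Step 1: leaves = {2,4,6,9}. Remove smallest leaf 2, emit neighbor 8.
Step 2: leaves = {4,6,8,9}. Remove smallest leaf 4, emit neighbor 7.
Step 3: leaves = {6,8,9}. Remove smallest leaf 6, emit neighbor 3.
Step 4: leaves = {3,8,9}. Remove smallest leaf 3, emit neighbor 5.
Step 5: leaves = {8,9}. Remove smallest leaf 8, emit neighbor 5.
Step 6: leaves = {5,9}. Remove smallest leaf 5, emit neighbor 7.
Step 7: leaves = {7,9}. Remove smallest leaf 7, emit neighbor 10.
Step 8: leaves = {9,10}. Remove smallest leaf 9, emit neighbor 1.
Done: 2 vertices remain (1, 10). Sequence = [8 7 3 5 5 7 10 1]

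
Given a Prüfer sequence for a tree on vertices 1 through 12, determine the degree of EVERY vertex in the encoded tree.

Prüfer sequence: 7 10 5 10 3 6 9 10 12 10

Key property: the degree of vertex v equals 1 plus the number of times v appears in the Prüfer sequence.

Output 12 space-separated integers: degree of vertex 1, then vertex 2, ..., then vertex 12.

Answer: 1 1 2 1 2 2 2 1 2 5 1 2

Derivation:
p_1 = 7: count[7] becomes 1
p_2 = 10: count[10] becomes 1
p_3 = 5: count[5] becomes 1
p_4 = 10: count[10] becomes 2
p_5 = 3: count[3] becomes 1
p_6 = 6: count[6] becomes 1
p_7 = 9: count[9] becomes 1
p_8 = 10: count[10] becomes 3
p_9 = 12: count[12] becomes 1
p_10 = 10: count[10] becomes 4
Degrees (1 + count): deg[1]=1+0=1, deg[2]=1+0=1, deg[3]=1+1=2, deg[4]=1+0=1, deg[5]=1+1=2, deg[6]=1+1=2, deg[7]=1+1=2, deg[8]=1+0=1, deg[9]=1+1=2, deg[10]=1+4=5, deg[11]=1+0=1, deg[12]=1+1=2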